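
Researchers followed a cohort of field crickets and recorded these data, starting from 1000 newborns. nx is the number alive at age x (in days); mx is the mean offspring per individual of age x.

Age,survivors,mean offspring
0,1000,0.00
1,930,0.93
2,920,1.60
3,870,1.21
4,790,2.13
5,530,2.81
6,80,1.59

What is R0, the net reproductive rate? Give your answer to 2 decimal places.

lx = nx/n0 = nx/1000: 1, 0.93, 0.92, 0.87, 0.79, 0.53, 0.08
lx·mx by age: 0, 0.8649, 1.472, 1.0527, 1.6827, 1.4893, 0.1272
R0 = Σ lx·mx = 6.6888 → 6.69

6.69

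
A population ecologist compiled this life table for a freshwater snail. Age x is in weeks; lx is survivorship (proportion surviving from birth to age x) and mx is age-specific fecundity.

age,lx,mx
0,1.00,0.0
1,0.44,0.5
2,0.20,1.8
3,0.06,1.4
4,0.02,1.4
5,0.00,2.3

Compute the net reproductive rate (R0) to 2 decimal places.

lx·mx by age: 0, 0.22, 0.36, 0.084, 0.028, 0
R0 = Σ lx·mx = 0.692 → 0.69

0.69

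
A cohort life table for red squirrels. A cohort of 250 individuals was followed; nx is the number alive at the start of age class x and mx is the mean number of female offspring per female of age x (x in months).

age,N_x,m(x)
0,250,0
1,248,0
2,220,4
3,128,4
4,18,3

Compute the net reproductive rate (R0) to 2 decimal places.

5.78

lx = nx/n0 = nx/250: 1, 0.992, 0.88, 0.512, 0.072
lx·mx by age: 0, 0, 3.52, 2.048, 0.216
R0 = Σ lx·mx = 5.784 → 5.78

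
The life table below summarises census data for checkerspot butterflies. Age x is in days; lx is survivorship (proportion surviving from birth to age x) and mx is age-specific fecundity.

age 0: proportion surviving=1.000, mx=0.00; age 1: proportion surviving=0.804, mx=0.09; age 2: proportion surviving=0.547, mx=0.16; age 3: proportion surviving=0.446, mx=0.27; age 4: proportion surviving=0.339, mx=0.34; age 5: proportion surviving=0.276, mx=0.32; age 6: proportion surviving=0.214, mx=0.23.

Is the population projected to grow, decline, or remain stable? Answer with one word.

R0 = Σ lx·mx = 0 + 0.07236 + 0.08752 + 0.12042 + 0.11526 + 0.08832 + 0.04922 = 0.5331
R0 < 1, so the population is declining.

declining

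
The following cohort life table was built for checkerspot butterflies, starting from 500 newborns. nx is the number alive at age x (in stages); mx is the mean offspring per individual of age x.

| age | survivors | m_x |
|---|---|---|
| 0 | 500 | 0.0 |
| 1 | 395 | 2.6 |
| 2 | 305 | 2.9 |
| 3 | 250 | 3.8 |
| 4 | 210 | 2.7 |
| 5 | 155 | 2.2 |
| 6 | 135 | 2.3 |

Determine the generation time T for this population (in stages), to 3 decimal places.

lx = nx/n0 = nx/500: 1, 0.79, 0.61, 0.5, 0.42, 0.31, 0.27
lx·mx: 0, 2.054, 1.769, 1.9, 1.134, 0.682, 0.621 → R0 = 8.16
x·lx·mx: 0, 2.054, 3.538, 5.7, 4.536, 3.41, 3.726 → Σ = 22.964
T = 22.964 / 8.16 = 2.814216… → 2.814

2.814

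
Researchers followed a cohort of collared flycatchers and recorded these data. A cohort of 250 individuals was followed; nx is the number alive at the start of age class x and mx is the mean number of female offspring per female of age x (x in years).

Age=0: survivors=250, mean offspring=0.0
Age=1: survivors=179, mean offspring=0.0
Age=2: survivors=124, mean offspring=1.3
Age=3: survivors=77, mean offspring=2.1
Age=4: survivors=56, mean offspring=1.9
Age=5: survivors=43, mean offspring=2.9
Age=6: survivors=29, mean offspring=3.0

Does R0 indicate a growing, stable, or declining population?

growing

lx = nx/n0 = nx/250: 1, 0.716, 0.496, 0.308, 0.224, 0.172, 0.116
R0 = Σ lx·mx = 0 + 0 + 0.6448 + 0.6468 + 0.4256 + 0.4988 + 0.348 = 2.564
R0 > 1, so the population is growing.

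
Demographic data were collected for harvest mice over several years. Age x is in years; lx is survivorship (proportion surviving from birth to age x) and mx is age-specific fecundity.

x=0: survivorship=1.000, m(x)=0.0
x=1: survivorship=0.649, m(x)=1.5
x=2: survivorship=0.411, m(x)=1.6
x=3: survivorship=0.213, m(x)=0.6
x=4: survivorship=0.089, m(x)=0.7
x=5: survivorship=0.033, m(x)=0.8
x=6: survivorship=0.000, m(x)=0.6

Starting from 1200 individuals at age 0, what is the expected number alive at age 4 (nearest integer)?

Expected survivors = N0 · l_4 = 1200 × 0.089 = 106.8 → 107

107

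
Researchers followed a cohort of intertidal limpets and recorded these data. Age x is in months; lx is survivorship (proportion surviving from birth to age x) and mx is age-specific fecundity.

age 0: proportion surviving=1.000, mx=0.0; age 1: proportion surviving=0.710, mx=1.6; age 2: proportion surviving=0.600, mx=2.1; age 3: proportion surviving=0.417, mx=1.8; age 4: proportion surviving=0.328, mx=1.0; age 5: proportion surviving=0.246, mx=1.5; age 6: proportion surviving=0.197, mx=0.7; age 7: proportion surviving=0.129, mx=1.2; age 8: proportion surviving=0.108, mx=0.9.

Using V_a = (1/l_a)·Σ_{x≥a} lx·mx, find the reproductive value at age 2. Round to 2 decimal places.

5.16

lx·mx for x ≥ 2: 1.26, 0.7506, 0.328, 0.369, 0.1379, 0.1548, 0.0972 → sum = 3.0975
V_2 = 3.0975 / l_2 = 3.0975 / 0.6 = 5.1625 → 5.16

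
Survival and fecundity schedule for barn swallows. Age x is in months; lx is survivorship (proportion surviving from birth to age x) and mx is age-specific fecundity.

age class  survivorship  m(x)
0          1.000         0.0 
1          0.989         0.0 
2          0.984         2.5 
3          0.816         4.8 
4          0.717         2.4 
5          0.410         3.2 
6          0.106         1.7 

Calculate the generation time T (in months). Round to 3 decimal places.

lx·mx: 0, 0, 2.46, 3.9168, 1.7208, 1.312, 0.1802 → R0 = 9.5898
x·lx·mx: 0, 0, 4.92, 11.7504, 6.8832, 6.56, 1.0812 → Σ = 31.1948
T = 31.1948 / 9.5898 = 3.252915… → 3.253

3.253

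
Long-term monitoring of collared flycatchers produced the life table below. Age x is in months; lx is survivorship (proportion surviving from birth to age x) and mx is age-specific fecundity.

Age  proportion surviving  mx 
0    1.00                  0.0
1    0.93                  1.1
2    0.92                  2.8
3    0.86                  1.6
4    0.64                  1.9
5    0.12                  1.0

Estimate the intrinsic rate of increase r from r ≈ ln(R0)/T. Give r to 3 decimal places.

R0 = Σ lx·mx = 0 + 1.023 + 2.576 + 1.376 + 1.216 + 0.12 = 6.311
Σ x·lx·mx = 15.767; T = 15.767/6.311 = 2.49834…
r ≈ ln(R0)/T = ln(6.311)/2.49834… = 0.73741… → 0.737

0.737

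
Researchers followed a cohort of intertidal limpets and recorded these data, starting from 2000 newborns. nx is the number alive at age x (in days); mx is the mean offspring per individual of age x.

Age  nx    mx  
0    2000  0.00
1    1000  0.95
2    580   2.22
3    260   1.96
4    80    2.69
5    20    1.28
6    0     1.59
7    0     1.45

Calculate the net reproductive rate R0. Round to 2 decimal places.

lx = nx/n0 = nx/2000: 1, 0.5, 0.29, 0.13, 0.04, 0.01, 0, 0
lx·mx by age: 0, 0.475, 0.6438, 0.2548, 0.1076, 0.0128, 0, 0
R0 = Σ lx·mx = 1.494 → 1.49

1.49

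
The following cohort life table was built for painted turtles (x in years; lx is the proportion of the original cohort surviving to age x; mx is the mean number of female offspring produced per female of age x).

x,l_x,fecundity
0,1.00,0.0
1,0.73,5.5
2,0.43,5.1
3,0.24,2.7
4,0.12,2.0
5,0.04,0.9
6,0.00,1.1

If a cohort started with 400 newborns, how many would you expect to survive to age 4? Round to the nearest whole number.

Expected survivors = N0 · l_4 = 400 × 0.12 = 48 → 48

48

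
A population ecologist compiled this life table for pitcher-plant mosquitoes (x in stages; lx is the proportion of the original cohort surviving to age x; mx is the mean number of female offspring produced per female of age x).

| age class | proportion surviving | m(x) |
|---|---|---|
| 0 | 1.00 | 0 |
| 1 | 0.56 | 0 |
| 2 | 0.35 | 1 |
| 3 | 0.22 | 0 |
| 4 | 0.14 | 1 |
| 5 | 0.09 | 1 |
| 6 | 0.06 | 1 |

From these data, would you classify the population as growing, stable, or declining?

declining

R0 = Σ lx·mx = 0 + 0 + 0.35 + 0 + 0.14 + 0.09 + 0.06 = 0.64
R0 < 1, so the population is declining.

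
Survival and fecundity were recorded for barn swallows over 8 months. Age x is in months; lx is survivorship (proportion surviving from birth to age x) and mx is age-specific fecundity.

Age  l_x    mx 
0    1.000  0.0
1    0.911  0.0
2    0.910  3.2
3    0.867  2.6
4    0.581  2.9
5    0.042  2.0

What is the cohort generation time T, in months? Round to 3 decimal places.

lx·mx: 0, 0, 2.912, 2.2542, 1.6849, 0.084 → R0 = 6.9351
x·lx·mx: 0, 0, 5.824, 6.7626, 6.7396, 0.42 → Σ = 19.7462
T = 19.7462 / 6.9351 = 2.847284… → 2.847

2.847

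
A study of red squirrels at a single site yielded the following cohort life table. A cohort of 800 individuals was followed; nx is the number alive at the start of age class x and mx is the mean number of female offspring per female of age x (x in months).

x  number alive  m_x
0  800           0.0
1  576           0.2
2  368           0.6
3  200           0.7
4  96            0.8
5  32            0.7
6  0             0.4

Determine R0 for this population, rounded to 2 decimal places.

0.72

lx = nx/n0 = nx/800: 1, 0.72, 0.46, 0.25, 0.12, 0.04, 0
lx·mx by age: 0, 0.144, 0.276, 0.175, 0.096, 0.028, 0
R0 = Σ lx·mx = 0.719 → 0.72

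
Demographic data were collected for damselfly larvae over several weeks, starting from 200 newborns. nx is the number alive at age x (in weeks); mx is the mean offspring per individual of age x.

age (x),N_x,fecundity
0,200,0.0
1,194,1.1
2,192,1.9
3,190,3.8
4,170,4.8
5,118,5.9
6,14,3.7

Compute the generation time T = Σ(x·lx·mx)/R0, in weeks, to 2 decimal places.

lx = nx/n0 = nx/200: 1, 0.97, 0.96, 0.95, 0.85, 0.59, 0.07
lx·mx: 0, 1.067, 1.824, 3.61, 4.08, 3.481, 0.259 → R0 = 14.321
x·lx·mx: 0, 1.067, 3.648, 10.83, 16.32, 17.405, 1.554 → Σ = 50.824
T = 50.824 / 14.321 = 3.548914… → 3.55

3.55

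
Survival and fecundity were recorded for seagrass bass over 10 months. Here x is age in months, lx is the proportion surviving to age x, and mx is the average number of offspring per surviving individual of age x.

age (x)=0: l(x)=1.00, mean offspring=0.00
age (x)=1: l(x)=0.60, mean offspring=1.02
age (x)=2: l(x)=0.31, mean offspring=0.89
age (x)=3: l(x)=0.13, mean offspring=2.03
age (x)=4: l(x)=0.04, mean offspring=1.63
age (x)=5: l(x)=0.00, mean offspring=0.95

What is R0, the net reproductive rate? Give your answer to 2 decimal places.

1.22

lx·mx by age: 0, 0.612, 0.2759, 0.2639, 0.0652, 0
R0 = Σ lx·mx = 1.217 → 1.22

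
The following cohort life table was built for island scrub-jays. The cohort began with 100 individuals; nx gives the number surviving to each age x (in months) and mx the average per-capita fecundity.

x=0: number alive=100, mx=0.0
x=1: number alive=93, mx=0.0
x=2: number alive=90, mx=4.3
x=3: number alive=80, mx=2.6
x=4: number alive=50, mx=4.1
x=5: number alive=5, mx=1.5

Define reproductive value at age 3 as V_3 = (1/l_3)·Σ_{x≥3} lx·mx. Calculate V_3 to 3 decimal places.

lx = nx/n0 = nx/100: 1, 0.93, 0.9, 0.8, 0.5, 0.05
lx·mx for x ≥ 3: 2.08, 2.05, 0.075 → sum = 4.205
V_3 = 4.205 / l_3 = 4.205 / 0.8 = 5.25625 → 5.256

5.256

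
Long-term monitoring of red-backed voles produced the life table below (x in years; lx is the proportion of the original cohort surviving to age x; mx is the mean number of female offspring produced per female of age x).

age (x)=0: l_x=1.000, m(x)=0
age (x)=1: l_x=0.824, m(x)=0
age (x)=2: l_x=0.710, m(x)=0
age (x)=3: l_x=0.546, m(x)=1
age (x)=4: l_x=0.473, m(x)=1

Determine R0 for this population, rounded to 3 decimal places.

1.019

lx·mx by age: 0, 0, 0, 0.546, 0.473
R0 = Σ lx·mx = 1.019 → 1.019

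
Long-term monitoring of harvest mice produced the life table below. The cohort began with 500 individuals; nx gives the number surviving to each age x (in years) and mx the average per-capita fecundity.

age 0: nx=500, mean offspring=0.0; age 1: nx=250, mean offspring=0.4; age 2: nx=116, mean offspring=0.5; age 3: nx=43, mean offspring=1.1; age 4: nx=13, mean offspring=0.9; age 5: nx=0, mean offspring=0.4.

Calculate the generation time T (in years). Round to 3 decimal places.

1.865

lx = nx/n0 = nx/500: 1, 0.5, 0.232, 0.086, 0.026, 0
lx·mx: 0, 0.2, 0.116, 0.0946, 0.0234, 0 → R0 = 0.434
x·lx·mx: 0, 0.2, 0.232, 0.2838, 0.0936, 0 → Σ = 0.8094
T = 0.8094 / 0.434 = 1.864977… → 1.865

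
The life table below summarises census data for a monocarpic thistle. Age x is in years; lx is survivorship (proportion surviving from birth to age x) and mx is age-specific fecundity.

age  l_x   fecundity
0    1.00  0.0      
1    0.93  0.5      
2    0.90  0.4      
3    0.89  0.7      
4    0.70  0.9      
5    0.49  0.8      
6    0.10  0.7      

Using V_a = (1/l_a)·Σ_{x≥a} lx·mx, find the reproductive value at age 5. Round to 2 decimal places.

lx·mx for x ≥ 5: 0.392, 0.07 → sum = 0.462
V_5 = 0.462 / l_5 = 0.462 / 0.49 = 0.942857… → 0.94

0.94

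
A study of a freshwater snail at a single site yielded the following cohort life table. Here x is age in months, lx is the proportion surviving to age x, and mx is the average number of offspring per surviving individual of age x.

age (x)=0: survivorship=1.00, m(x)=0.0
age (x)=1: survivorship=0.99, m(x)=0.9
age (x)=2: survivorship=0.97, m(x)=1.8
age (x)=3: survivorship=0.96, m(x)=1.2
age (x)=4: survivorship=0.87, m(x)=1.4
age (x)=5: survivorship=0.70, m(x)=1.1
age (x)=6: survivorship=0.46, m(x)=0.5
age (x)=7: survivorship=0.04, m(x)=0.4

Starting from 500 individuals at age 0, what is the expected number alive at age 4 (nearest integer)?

Expected survivors = N0 · l_4 = 500 × 0.87 = 435 → 435

435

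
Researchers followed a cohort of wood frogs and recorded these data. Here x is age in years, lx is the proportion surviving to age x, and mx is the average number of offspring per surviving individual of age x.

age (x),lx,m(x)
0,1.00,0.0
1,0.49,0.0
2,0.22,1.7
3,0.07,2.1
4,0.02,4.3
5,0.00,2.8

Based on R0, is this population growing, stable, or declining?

declining

R0 = Σ lx·mx = 0 + 0 + 0.374 + 0.147 + 0.086 + 0 = 0.607
R0 < 1, so the population is declining.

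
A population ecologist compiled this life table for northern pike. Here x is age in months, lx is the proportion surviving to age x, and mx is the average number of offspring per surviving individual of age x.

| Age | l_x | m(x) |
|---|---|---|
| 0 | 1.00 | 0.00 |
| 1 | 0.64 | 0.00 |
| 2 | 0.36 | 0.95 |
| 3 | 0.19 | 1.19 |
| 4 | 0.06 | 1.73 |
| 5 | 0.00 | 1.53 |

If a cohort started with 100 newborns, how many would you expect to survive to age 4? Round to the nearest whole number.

6

Expected survivors = N0 · l_4 = 100 × 0.06 = 6 → 6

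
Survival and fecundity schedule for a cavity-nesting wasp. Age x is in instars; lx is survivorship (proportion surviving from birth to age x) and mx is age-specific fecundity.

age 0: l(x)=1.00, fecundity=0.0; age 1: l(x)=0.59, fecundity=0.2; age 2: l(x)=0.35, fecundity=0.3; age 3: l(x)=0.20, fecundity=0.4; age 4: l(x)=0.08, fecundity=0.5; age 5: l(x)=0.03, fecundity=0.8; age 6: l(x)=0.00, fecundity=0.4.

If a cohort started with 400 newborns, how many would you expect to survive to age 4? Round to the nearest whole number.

Expected survivors = N0 · l_4 = 400 × 0.08 = 32 → 32

32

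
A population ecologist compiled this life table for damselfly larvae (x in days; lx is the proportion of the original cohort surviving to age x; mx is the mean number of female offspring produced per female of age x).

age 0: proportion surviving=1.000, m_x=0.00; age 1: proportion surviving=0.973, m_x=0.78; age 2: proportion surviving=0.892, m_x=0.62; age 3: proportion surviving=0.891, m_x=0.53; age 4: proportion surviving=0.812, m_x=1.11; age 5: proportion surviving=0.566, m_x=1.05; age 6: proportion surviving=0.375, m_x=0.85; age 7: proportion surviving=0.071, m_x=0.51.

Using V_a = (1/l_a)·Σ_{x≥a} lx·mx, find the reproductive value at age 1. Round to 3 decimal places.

lx·mx for x ≥ 1: 0.75894, 0.55304, 0.47223, 0.90132, 0.5943, 0.31875, 0.03621 → sum = 3.63479
V_1 = 3.63479 / l_1 = 3.63479 / 0.973 = 3.735653… → 3.736

3.736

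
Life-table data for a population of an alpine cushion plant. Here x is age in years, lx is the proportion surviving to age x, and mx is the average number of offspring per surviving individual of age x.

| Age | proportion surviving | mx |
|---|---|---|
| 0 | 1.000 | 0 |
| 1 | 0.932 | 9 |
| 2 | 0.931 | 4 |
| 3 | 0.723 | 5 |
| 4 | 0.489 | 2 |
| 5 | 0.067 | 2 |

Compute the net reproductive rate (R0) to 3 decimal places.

lx·mx by age: 0, 8.388, 3.724, 3.615, 0.978, 0.134
R0 = Σ lx·mx = 16.839 → 16.839

16.839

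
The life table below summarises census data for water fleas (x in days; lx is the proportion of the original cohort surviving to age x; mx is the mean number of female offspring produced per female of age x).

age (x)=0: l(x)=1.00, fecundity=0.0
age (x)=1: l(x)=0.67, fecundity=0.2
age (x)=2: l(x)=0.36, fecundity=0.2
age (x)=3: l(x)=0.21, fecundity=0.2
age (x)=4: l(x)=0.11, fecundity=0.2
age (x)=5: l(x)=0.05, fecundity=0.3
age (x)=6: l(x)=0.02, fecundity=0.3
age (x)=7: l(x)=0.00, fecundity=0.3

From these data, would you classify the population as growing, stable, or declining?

R0 = Σ lx·mx = 0 + 0.134 + 0.072 + 0.042 + 0.022 + 0.015 + 0.006 + 0 = 0.291
R0 < 1, so the population is declining.

declining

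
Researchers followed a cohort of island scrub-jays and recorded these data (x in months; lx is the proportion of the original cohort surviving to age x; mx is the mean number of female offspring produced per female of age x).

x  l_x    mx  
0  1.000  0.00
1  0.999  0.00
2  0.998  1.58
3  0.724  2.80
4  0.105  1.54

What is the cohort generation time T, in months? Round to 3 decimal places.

lx·mx: 0, 0, 1.57684, 2.0272, 0.1617 → R0 = 3.76574
x·lx·mx: 0, 0, 3.15368, 6.0816, 0.6468 → Σ = 9.88208
T = 9.88208 / 3.76574 = 2.624207… → 2.624

2.624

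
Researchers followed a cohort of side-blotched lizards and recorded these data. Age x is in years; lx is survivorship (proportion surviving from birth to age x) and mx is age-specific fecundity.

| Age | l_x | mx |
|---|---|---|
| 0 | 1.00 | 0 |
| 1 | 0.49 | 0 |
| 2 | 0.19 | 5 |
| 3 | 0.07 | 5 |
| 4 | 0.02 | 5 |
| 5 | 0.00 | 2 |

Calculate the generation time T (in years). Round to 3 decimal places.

lx·mx: 0, 0, 0.95, 0.35, 0.1, 0 → R0 = 1.4
x·lx·mx: 0, 0, 1.9, 1.05, 0.4, 0 → Σ = 3.35
T = 3.35 / 1.4 = 2.392857… → 2.393

2.393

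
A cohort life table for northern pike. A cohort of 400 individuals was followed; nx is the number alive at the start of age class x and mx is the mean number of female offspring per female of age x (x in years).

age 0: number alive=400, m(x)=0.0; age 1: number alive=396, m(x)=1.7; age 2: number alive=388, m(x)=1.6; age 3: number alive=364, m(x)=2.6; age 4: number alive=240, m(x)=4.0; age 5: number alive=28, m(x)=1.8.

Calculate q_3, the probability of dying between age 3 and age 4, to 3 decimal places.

lx = nx/n0 = nx/400: 1, 0.99, 0.97, 0.91, 0.6, 0.07
q_3 = (l_3 − l_4) / l_3 = (0.91 − 0.6) / 0.91
     = 0.31 / 0.91 = 0.340659… → 0.341

0.341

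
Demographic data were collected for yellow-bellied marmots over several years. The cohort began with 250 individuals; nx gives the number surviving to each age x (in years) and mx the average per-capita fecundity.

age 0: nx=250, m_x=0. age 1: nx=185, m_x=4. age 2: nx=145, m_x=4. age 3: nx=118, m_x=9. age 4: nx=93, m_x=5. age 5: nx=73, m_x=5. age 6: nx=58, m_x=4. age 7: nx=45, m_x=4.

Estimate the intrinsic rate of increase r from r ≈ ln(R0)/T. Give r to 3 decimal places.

0.848

lx = nx/n0 = nx/250: 1, 0.74, 0.58, 0.472, 0.372, 0.292, 0.232, 0.18
R0 = Σ lx·mx = 0 + 2.96 + 2.32 + 4.248 + 1.86 + 1.46 + 0.928 + 0.72 = 14.496
Σ x·lx·mx = 45.692; T = 45.692/14.496 = 3.15204…
r ≈ ln(R0)/T = ln(14.496)/3.15204… = 0.8483… → 0.848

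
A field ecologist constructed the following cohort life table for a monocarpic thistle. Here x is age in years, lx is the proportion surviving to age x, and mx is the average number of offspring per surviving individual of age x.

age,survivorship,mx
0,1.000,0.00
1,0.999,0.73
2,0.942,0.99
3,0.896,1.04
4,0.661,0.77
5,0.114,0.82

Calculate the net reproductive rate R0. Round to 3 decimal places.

3.196

lx·mx by age: 0, 0.72927, 0.93258, 0.93184, 0.50897, 0.09348
R0 = Σ lx·mx = 3.19614 → 3.196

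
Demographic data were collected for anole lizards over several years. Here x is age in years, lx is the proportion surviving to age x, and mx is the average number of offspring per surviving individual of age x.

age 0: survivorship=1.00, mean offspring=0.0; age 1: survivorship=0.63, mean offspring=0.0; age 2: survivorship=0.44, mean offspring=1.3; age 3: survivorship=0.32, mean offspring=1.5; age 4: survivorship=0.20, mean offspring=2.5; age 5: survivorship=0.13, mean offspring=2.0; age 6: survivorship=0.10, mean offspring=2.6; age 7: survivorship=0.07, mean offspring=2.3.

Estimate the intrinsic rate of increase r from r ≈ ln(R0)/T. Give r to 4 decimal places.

0.2093

R0 = Σ lx·mx = 0 + 0 + 0.572 + 0.48 + 0.5 + 0.26 + 0.26 + 0.161 = 2.233
Σ x·lx·mx = 8.571; T = 8.571/2.233 = 3.83833…
r ≈ ln(R0)/T = ln(2.233)/3.83833… = 0.209295… → 0.2093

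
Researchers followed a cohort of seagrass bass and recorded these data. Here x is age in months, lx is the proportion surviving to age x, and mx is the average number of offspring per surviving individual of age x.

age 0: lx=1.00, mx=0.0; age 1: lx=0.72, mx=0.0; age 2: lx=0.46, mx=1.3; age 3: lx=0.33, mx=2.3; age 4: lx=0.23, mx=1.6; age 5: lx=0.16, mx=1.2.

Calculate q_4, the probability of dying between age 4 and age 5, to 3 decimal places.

0.304

q_4 = (l_4 − l_5) / l_4 = (0.23 − 0.16) / 0.23
     = 0.07 / 0.23 = 0.304348… → 0.304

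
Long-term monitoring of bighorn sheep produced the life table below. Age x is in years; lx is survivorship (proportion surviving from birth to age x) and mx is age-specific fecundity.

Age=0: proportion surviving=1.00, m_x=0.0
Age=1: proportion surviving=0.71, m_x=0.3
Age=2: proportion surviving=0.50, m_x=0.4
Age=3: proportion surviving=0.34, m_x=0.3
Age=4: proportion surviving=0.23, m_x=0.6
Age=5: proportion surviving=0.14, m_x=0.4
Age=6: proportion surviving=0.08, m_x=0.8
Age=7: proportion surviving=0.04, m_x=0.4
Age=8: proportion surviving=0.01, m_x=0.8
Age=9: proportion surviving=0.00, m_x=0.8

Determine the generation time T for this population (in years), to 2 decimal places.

lx·mx: 0, 0.213, 0.2, 0.102, 0.138, 0.056, 0.064, 0.016, 0.008, 0 → R0 = 0.797
x·lx·mx: 0, 0.213, 0.4, 0.306, 0.552, 0.28, 0.384, 0.112, 0.064, 0 → Σ = 2.311
T = 2.311 / 0.797 = 2.899624… → 2.90

2.90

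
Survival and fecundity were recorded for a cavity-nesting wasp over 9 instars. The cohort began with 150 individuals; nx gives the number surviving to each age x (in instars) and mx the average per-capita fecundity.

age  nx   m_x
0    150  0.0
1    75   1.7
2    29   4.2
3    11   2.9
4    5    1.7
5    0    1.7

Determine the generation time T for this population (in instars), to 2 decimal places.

lx = nx/n0 = nx/150: 1, 0.5, 0.19333…, 0.07333…, 0.03333…, 0
lx·mx: 0, 0.85, 0.812…, 0.212667…, 0.056667…, 0 → R0 = 1.931333…
x·lx·mx: 0, 0.85, 1.624…, 0.638…, 0.226667…, 0 → Σ = 3.338667…
T = 3.338667… / 1.931333… = 1.728685… → 1.73

1.73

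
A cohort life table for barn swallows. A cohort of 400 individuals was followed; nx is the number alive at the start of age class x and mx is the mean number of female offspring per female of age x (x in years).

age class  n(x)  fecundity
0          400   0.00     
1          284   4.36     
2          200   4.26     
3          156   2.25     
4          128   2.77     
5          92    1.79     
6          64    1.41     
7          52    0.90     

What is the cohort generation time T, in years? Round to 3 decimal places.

2.294

lx = nx/n0 = nx/400: 1, 0.71, 0.5, 0.39, 0.32, 0.23, 0.16, 0.13
lx·mx: 0, 3.0956, 2.13, 0.8775, 0.8864, 0.4117, 0.2256, 0.117 → R0 = 7.7438
x·lx·mx: 0, 3.0956, 4.26, 2.6325, 3.5456, 2.0585, 1.3536, 0.819 → Σ = 17.7648
T = 17.7648 / 7.7438 = 2.294068… → 2.294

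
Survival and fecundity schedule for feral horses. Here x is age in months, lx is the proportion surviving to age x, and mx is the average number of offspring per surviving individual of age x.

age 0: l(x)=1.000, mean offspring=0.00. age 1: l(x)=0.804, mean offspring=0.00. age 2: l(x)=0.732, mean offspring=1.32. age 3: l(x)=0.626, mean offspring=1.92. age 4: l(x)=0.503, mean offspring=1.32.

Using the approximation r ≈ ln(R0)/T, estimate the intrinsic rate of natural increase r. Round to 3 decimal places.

0.360

R0 = Σ lx·mx = 0 + 0 + 0.96624 + 1.20192 + 0.66396 = 2.83212
Σ x·lx·mx = 8.19408; T = 8.19408/2.83212 = 2.89327…
r ≈ ln(R0)/T = ln(2.83212)/2.89327… = 0.35981… → 0.360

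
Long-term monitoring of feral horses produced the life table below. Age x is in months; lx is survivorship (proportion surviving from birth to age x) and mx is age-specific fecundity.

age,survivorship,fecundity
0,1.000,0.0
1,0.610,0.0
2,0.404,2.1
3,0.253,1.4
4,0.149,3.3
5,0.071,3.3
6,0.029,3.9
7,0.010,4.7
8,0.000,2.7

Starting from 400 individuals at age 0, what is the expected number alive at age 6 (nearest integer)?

Expected survivors = N0 · l_6 = 400 × 0.029 = 11.6 → 12

12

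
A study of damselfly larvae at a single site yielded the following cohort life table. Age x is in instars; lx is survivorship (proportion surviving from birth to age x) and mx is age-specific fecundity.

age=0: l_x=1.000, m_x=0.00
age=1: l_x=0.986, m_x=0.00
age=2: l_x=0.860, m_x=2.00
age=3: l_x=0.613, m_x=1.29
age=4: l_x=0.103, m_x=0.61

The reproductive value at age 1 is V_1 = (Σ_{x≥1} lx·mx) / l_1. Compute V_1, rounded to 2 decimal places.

lx·mx for x ≥ 1: 0, 1.72, 0.79077, 0.06283 → sum = 2.5736
V_1 = 2.5736 / l_1 = 2.5736 / 0.986 = 2.610142… → 2.61

2.61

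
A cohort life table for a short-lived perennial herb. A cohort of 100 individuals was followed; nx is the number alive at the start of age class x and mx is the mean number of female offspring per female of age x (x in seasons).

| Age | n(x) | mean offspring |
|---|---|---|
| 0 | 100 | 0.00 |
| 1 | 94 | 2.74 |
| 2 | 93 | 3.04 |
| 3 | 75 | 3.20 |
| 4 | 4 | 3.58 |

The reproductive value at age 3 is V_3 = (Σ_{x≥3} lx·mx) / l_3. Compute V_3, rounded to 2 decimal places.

lx = nx/n0 = nx/100: 1, 0.94, 0.93, 0.75, 0.04
lx·mx for x ≥ 3: 2.4, 0.1432 → sum = 2.5432
V_3 = 2.5432 / l_3 = 2.5432 / 0.75 = 3.390933… → 3.39

3.39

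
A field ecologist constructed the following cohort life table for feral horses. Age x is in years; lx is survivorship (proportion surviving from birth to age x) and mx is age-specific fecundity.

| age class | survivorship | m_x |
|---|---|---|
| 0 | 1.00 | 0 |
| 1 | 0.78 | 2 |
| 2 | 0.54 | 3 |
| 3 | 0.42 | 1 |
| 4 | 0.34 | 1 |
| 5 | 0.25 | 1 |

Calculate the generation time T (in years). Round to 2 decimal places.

2.07

lx·mx: 0, 1.56, 1.62, 0.42, 0.34, 0.25 → R0 = 4.19
x·lx·mx: 0, 1.56, 3.24, 1.26, 1.36, 1.25 → Σ = 8.67
T = 8.67 / 4.19 = 2.069212… → 2.07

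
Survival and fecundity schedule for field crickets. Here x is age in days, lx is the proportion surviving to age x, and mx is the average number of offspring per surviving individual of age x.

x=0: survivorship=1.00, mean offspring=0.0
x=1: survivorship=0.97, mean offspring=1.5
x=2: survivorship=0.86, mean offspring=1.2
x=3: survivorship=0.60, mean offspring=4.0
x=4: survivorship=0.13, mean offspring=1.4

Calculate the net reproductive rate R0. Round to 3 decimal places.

lx·mx by age: 0, 1.455, 1.032, 2.4, 0.182
R0 = Σ lx·mx = 5.069 → 5.069

5.069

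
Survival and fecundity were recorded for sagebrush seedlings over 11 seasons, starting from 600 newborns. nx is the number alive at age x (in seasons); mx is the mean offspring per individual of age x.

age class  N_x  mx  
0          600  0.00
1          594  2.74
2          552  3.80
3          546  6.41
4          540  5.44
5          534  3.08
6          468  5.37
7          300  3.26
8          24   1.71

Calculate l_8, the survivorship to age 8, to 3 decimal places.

l_8 = n_8/n_0 = 24/600 = 0.04 → 0.040

0.040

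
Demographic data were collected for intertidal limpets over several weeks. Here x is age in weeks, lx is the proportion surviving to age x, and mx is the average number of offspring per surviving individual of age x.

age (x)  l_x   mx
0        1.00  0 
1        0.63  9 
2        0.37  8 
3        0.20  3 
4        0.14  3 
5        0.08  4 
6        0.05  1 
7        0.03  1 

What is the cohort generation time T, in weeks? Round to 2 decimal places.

lx·mx: 0, 5.67, 2.96, 0.6, 0.42, 0.32, 0.05, 0.03 → R0 = 10.05
x·lx·mx: 0, 5.67, 5.92, 1.8, 1.68, 1.6, 0.3, 0.21 → Σ = 17.18
T = 17.18 / 10.05 = 1.709453… → 1.71

1.71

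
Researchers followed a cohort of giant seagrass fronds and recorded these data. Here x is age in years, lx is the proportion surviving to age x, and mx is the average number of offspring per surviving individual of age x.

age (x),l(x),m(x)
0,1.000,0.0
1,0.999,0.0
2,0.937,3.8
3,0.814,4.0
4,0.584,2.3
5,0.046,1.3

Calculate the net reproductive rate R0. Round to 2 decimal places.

lx·mx by age: 0, 0, 3.5606, 3.256, 1.3432, 0.0598
R0 = Σ lx·mx = 8.2196 → 8.22

8.22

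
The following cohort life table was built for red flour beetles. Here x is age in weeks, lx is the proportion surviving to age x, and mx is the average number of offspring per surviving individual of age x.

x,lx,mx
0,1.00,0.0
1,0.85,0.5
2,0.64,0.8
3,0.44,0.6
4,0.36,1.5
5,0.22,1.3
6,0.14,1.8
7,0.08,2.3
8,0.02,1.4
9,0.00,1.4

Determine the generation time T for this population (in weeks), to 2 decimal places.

3.55

lx·mx: 0, 0.425, 0.512, 0.264, 0.54, 0.286, 0.252, 0.184, 0.028, 0 → R0 = 2.491
x·lx·mx: 0, 0.425, 1.024, 0.792, 2.16, 1.43, 1.512, 1.288, 0.224, 0 → Σ = 8.855
T = 8.855 / 2.491 = 3.554797… → 3.55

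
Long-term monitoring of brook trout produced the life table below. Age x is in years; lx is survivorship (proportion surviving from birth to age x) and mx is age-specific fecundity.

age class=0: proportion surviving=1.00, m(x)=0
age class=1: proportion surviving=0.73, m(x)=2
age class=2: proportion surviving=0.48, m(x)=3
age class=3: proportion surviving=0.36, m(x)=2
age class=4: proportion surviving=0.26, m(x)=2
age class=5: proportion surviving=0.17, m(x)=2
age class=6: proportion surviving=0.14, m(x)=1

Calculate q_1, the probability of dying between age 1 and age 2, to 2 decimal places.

0.34

q_1 = (l_1 − l_2) / l_1 = (0.73 − 0.48) / 0.73
     = 0.25 / 0.73 = 0.342466… → 0.34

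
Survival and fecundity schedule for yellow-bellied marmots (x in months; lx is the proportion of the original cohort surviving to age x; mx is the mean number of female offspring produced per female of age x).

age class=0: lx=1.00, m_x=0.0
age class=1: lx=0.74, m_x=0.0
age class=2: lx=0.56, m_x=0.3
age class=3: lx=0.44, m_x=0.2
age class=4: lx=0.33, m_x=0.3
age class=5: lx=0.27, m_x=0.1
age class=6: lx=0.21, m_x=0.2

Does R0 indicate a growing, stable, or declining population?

R0 = Σ lx·mx = 0 + 0 + 0.168 + 0.088 + 0.099 + 0.027 + 0.042 = 0.424
R0 < 1, so the population is declining.

declining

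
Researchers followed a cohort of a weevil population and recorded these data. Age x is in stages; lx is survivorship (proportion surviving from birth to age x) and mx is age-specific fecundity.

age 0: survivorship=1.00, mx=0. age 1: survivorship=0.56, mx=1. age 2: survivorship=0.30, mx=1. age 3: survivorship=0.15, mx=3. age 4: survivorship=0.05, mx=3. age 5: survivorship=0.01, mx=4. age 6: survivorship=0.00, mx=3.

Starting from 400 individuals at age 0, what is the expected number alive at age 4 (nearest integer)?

20

Expected survivors = N0 · l_4 = 400 × 0.05 = 20 → 20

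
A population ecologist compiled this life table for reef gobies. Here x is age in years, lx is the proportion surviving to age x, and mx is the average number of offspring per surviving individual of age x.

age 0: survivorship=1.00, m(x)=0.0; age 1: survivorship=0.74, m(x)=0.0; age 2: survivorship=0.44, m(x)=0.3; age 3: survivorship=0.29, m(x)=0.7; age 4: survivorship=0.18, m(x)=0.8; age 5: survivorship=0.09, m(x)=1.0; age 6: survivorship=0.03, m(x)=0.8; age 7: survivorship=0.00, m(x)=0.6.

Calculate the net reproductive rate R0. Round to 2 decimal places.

lx·mx by age: 0, 0, 0.132, 0.203, 0.144, 0.09, 0.024, 0
R0 = Σ lx·mx = 0.593 → 0.59

0.59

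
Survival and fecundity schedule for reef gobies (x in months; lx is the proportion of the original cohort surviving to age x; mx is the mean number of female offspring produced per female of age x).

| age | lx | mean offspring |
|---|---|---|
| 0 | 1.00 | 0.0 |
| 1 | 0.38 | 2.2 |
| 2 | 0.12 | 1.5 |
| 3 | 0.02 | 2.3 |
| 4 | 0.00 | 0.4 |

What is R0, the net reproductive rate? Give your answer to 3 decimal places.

1.062

lx·mx by age: 0, 0.836, 0.18, 0.046, 0
R0 = Σ lx·mx = 1.062 → 1.062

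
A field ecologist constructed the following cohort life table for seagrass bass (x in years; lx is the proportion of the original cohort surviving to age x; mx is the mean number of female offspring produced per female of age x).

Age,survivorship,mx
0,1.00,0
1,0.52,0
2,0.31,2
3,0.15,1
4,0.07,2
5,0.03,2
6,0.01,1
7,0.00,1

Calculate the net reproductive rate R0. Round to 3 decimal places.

0.980

lx·mx by age: 0, 0, 0.62, 0.15, 0.14, 0.06, 0.01, 0
R0 = Σ lx·mx = 0.98 → 0.980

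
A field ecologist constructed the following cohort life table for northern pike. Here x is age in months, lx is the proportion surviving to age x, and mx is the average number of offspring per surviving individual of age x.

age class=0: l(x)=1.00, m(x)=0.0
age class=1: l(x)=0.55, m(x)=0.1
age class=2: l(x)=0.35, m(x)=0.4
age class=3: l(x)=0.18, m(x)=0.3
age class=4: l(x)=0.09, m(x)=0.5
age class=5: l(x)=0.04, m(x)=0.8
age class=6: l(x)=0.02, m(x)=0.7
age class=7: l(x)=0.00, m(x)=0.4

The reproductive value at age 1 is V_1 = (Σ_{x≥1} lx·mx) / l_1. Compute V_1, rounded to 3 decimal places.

lx·mx for x ≥ 1: 0.055, 0.14, 0.054, 0.045, 0.032, 0.014, 0 → sum = 0.34
V_1 = 0.34 / l_1 = 0.34 / 0.55 = 0.618182… → 0.618

0.618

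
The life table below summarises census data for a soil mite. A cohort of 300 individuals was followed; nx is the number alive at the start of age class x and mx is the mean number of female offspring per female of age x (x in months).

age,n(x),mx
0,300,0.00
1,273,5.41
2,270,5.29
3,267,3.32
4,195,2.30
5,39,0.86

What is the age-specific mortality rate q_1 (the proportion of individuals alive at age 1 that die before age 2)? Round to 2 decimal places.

lx = nx/n0 = nx/300: 1, 0.91, 0.9, 0.89, 0.65, 0.13
q_1 = (l_1 − l_2) / l_1 = (0.91 − 0.9) / 0.91
     = 0.01 / 0.91 = 0.010989… → 0.01

0.01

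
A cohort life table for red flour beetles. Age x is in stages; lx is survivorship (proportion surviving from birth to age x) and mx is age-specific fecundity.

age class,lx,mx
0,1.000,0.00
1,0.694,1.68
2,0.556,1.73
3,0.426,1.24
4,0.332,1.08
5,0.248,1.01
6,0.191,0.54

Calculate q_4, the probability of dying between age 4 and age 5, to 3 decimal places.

0.253

q_4 = (l_4 − l_5) / l_4 = (0.332 − 0.248) / 0.332
     = 0.084 / 0.332 = 0.253012… → 0.253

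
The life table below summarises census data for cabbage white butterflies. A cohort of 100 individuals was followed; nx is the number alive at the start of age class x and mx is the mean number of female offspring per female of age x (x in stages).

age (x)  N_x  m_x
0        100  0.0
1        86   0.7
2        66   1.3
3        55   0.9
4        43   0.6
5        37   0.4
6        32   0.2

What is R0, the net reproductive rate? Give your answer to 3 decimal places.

2.425

lx = nx/n0 = nx/100: 1, 0.86, 0.66, 0.55, 0.43, 0.37, 0.32
lx·mx by age: 0, 0.602, 0.858, 0.495, 0.258, 0.148, 0.064
R0 = Σ lx·mx = 2.425 → 2.425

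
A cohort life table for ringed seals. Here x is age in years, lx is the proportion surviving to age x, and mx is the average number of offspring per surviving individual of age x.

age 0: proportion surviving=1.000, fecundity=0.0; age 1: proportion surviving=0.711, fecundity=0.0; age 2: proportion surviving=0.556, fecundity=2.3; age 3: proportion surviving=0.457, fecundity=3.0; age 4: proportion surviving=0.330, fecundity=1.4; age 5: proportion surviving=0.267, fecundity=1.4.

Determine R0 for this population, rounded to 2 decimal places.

3.49

lx·mx by age: 0, 0, 1.2788, 1.371, 0.462, 0.3738
R0 = Σ lx·mx = 3.4856 → 3.49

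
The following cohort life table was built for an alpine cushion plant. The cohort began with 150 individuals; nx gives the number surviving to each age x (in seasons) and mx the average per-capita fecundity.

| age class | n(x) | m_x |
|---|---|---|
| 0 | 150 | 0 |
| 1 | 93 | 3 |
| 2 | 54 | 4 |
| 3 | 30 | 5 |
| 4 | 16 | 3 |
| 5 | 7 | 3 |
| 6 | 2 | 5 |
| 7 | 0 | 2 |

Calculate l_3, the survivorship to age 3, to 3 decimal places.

0.200

l_3 = n_3/n_0 = 30/150 = 0.2 → 0.200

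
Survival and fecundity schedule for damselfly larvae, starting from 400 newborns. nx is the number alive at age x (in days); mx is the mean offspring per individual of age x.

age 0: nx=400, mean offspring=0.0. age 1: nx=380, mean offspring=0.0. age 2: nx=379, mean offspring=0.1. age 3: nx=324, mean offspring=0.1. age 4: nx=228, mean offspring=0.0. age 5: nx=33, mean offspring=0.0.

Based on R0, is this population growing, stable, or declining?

lx = nx/n0 = nx/400: 1, 0.95, 0.9475, 0.81, 0.57, 0.0825
R0 = Σ lx·mx = 0 + 0 + 0.09475 + 0.081 + 0 + 0 = 0.17575
R0 < 1, so the population is declining.

declining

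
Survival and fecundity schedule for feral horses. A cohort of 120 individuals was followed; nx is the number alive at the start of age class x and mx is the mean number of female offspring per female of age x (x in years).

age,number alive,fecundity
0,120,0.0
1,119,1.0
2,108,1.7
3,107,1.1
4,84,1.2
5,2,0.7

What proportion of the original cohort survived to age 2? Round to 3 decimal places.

l_2 = n_2/n_0 = 108/120 = 0.9 → 0.900

0.900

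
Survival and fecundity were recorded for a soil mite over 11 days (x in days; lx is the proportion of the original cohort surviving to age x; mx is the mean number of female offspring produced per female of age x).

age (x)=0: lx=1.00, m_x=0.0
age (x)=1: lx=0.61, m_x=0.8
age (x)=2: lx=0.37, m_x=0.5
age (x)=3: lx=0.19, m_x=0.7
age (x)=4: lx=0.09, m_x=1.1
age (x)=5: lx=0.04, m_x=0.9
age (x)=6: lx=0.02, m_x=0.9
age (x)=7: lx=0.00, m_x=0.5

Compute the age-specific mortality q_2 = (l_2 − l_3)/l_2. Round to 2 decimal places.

q_2 = (l_2 − l_3) / l_2 = (0.37 − 0.19) / 0.37
     = 0.18 / 0.37 = 0.486486… → 0.49

0.49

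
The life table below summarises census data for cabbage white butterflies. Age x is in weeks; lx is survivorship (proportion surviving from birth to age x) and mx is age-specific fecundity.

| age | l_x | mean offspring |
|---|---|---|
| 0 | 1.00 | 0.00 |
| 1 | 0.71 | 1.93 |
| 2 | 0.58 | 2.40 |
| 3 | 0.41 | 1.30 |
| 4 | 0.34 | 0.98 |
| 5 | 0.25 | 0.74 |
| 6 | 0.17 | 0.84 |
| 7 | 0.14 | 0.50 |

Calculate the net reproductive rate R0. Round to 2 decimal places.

lx·mx by age: 0, 1.3703, 1.392, 0.533, 0.3332, 0.185, 0.1428, 0.07
R0 = Σ lx·mx = 4.0263 → 4.03

4.03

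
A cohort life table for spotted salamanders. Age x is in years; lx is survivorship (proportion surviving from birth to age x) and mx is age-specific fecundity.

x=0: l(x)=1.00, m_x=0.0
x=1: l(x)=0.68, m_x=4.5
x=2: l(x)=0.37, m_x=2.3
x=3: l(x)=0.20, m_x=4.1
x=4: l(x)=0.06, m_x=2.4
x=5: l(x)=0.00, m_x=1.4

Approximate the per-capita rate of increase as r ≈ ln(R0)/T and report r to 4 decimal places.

0.9903

R0 = Σ lx·mx = 0 + 3.06 + 0.851 + 0.82 + 0.144 + 0 = 4.875
Σ x·lx·mx = 7.798; T = 7.798/4.875 = 1.59959…
r ≈ ln(R0)/T = ln(4.875)/1.59959… = 0.990329… → 0.9903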